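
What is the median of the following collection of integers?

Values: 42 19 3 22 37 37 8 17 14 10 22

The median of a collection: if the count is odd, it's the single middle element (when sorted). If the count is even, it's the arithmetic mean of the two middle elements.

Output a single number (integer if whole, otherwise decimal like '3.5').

Answer: 19

Derivation:
Step 1: insert 42 -> lo=[42] (size 1, max 42) hi=[] (size 0) -> median=42
Step 2: insert 19 -> lo=[19] (size 1, max 19) hi=[42] (size 1, min 42) -> median=30.5
Step 3: insert 3 -> lo=[3, 19] (size 2, max 19) hi=[42] (size 1, min 42) -> median=19
Step 4: insert 22 -> lo=[3, 19] (size 2, max 19) hi=[22, 42] (size 2, min 22) -> median=20.5
Step 5: insert 37 -> lo=[3, 19, 22] (size 3, max 22) hi=[37, 42] (size 2, min 37) -> median=22
Step 6: insert 37 -> lo=[3, 19, 22] (size 3, max 22) hi=[37, 37, 42] (size 3, min 37) -> median=29.5
Step 7: insert 8 -> lo=[3, 8, 19, 22] (size 4, max 22) hi=[37, 37, 42] (size 3, min 37) -> median=22
Step 8: insert 17 -> lo=[3, 8, 17, 19] (size 4, max 19) hi=[22, 37, 37, 42] (size 4, min 22) -> median=20.5
Step 9: insert 14 -> lo=[3, 8, 14, 17, 19] (size 5, max 19) hi=[22, 37, 37, 42] (size 4, min 22) -> median=19
Step 10: insert 10 -> lo=[3, 8, 10, 14, 17] (size 5, max 17) hi=[19, 22, 37, 37, 42] (size 5, min 19) -> median=18
Step 11: insert 22 -> lo=[3, 8, 10, 14, 17, 19] (size 6, max 19) hi=[22, 22, 37, 37, 42] (size 5, min 22) -> median=19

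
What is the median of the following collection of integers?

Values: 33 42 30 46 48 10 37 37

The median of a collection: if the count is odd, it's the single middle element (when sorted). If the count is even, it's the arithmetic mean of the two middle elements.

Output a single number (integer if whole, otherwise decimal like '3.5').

Answer: 37

Derivation:
Step 1: insert 33 -> lo=[33] (size 1, max 33) hi=[] (size 0) -> median=33
Step 2: insert 42 -> lo=[33] (size 1, max 33) hi=[42] (size 1, min 42) -> median=37.5
Step 3: insert 30 -> lo=[30, 33] (size 2, max 33) hi=[42] (size 1, min 42) -> median=33
Step 4: insert 46 -> lo=[30, 33] (size 2, max 33) hi=[42, 46] (size 2, min 42) -> median=37.5
Step 5: insert 48 -> lo=[30, 33, 42] (size 3, max 42) hi=[46, 48] (size 2, min 46) -> median=42
Step 6: insert 10 -> lo=[10, 30, 33] (size 3, max 33) hi=[42, 46, 48] (size 3, min 42) -> median=37.5
Step 7: insert 37 -> lo=[10, 30, 33, 37] (size 4, max 37) hi=[42, 46, 48] (size 3, min 42) -> median=37
Step 8: insert 37 -> lo=[10, 30, 33, 37] (size 4, max 37) hi=[37, 42, 46, 48] (size 4, min 37) -> median=37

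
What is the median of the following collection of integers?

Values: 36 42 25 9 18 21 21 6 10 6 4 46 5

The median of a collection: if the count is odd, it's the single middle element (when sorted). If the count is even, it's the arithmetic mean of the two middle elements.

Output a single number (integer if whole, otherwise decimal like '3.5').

Answer: 18

Derivation:
Step 1: insert 36 -> lo=[36] (size 1, max 36) hi=[] (size 0) -> median=36
Step 2: insert 42 -> lo=[36] (size 1, max 36) hi=[42] (size 1, min 42) -> median=39
Step 3: insert 25 -> lo=[25, 36] (size 2, max 36) hi=[42] (size 1, min 42) -> median=36
Step 4: insert 9 -> lo=[9, 25] (size 2, max 25) hi=[36, 42] (size 2, min 36) -> median=30.5
Step 5: insert 18 -> lo=[9, 18, 25] (size 3, max 25) hi=[36, 42] (size 2, min 36) -> median=25
Step 6: insert 21 -> lo=[9, 18, 21] (size 3, max 21) hi=[25, 36, 42] (size 3, min 25) -> median=23
Step 7: insert 21 -> lo=[9, 18, 21, 21] (size 4, max 21) hi=[25, 36, 42] (size 3, min 25) -> median=21
Step 8: insert 6 -> lo=[6, 9, 18, 21] (size 4, max 21) hi=[21, 25, 36, 42] (size 4, min 21) -> median=21
Step 9: insert 10 -> lo=[6, 9, 10, 18, 21] (size 5, max 21) hi=[21, 25, 36, 42] (size 4, min 21) -> median=21
Step 10: insert 6 -> lo=[6, 6, 9, 10, 18] (size 5, max 18) hi=[21, 21, 25, 36, 42] (size 5, min 21) -> median=19.5
Step 11: insert 4 -> lo=[4, 6, 6, 9, 10, 18] (size 6, max 18) hi=[21, 21, 25, 36, 42] (size 5, min 21) -> median=18
Step 12: insert 46 -> lo=[4, 6, 6, 9, 10, 18] (size 6, max 18) hi=[21, 21, 25, 36, 42, 46] (size 6, min 21) -> median=19.5
Step 13: insert 5 -> lo=[4, 5, 6, 6, 9, 10, 18] (size 7, max 18) hi=[21, 21, 25, 36, 42, 46] (size 6, min 21) -> median=18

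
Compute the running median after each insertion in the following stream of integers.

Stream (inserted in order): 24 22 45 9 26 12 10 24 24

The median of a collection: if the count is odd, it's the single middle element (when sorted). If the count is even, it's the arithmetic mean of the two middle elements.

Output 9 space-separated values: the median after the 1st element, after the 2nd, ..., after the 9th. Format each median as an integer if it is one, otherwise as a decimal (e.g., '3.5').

Answer: 24 23 24 23 24 23 22 23 24

Derivation:
Step 1: insert 24 -> lo=[24] (size 1, max 24) hi=[] (size 0) -> median=24
Step 2: insert 22 -> lo=[22] (size 1, max 22) hi=[24] (size 1, min 24) -> median=23
Step 3: insert 45 -> lo=[22, 24] (size 2, max 24) hi=[45] (size 1, min 45) -> median=24
Step 4: insert 9 -> lo=[9, 22] (size 2, max 22) hi=[24, 45] (size 2, min 24) -> median=23
Step 5: insert 26 -> lo=[9, 22, 24] (size 3, max 24) hi=[26, 45] (size 2, min 26) -> median=24
Step 6: insert 12 -> lo=[9, 12, 22] (size 3, max 22) hi=[24, 26, 45] (size 3, min 24) -> median=23
Step 7: insert 10 -> lo=[9, 10, 12, 22] (size 4, max 22) hi=[24, 26, 45] (size 3, min 24) -> median=22
Step 8: insert 24 -> lo=[9, 10, 12, 22] (size 4, max 22) hi=[24, 24, 26, 45] (size 4, min 24) -> median=23
Step 9: insert 24 -> lo=[9, 10, 12, 22, 24] (size 5, max 24) hi=[24, 24, 26, 45] (size 4, min 24) -> median=24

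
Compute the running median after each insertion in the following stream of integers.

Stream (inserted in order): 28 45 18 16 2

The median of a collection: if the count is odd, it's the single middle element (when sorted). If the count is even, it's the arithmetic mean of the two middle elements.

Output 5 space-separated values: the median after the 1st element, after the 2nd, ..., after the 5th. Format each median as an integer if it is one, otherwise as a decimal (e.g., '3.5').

Answer: 28 36.5 28 23 18

Derivation:
Step 1: insert 28 -> lo=[28] (size 1, max 28) hi=[] (size 0) -> median=28
Step 2: insert 45 -> lo=[28] (size 1, max 28) hi=[45] (size 1, min 45) -> median=36.5
Step 3: insert 18 -> lo=[18, 28] (size 2, max 28) hi=[45] (size 1, min 45) -> median=28
Step 4: insert 16 -> lo=[16, 18] (size 2, max 18) hi=[28, 45] (size 2, min 28) -> median=23
Step 5: insert 2 -> lo=[2, 16, 18] (size 3, max 18) hi=[28, 45] (size 2, min 28) -> median=18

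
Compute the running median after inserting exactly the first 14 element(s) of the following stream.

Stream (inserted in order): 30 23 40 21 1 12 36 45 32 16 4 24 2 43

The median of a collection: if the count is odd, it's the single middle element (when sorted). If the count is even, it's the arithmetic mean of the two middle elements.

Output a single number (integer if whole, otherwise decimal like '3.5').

Answer: 23.5

Derivation:
Step 1: insert 30 -> lo=[30] (size 1, max 30) hi=[] (size 0) -> median=30
Step 2: insert 23 -> lo=[23] (size 1, max 23) hi=[30] (size 1, min 30) -> median=26.5
Step 3: insert 40 -> lo=[23, 30] (size 2, max 30) hi=[40] (size 1, min 40) -> median=30
Step 4: insert 21 -> lo=[21, 23] (size 2, max 23) hi=[30, 40] (size 2, min 30) -> median=26.5
Step 5: insert 1 -> lo=[1, 21, 23] (size 3, max 23) hi=[30, 40] (size 2, min 30) -> median=23
Step 6: insert 12 -> lo=[1, 12, 21] (size 3, max 21) hi=[23, 30, 40] (size 3, min 23) -> median=22
Step 7: insert 36 -> lo=[1, 12, 21, 23] (size 4, max 23) hi=[30, 36, 40] (size 3, min 30) -> median=23
Step 8: insert 45 -> lo=[1, 12, 21, 23] (size 4, max 23) hi=[30, 36, 40, 45] (size 4, min 30) -> median=26.5
Step 9: insert 32 -> lo=[1, 12, 21, 23, 30] (size 5, max 30) hi=[32, 36, 40, 45] (size 4, min 32) -> median=30
Step 10: insert 16 -> lo=[1, 12, 16, 21, 23] (size 5, max 23) hi=[30, 32, 36, 40, 45] (size 5, min 30) -> median=26.5
Step 11: insert 4 -> lo=[1, 4, 12, 16, 21, 23] (size 6, max 23) hi=[30, 32, 36, 40, 45] (size 5, min 30) -> median=23
Step 12: insert 24 -> lo=[1, 4, 12, 16, 21, 23] (size 6, max 23) hi=[24, 30, 32, 36, 40, 45] (size 6, min 24) -> median=23.5
Step 13: insert 2 -> lo=[1, 2, 4, 12, 16, 21, 23] (size 7, max 23) hi=[24, 30, 32, 36, 40, 45] (size 6, min 24) -> median=23
Step 14: insert 43 -> lo=[1, 2, 4, 12, 16, 21, 23] (size 7, max 23) hi=[24, 30, 32, 36, 40, 43, 45] (size 7, min 24) -> median=23.5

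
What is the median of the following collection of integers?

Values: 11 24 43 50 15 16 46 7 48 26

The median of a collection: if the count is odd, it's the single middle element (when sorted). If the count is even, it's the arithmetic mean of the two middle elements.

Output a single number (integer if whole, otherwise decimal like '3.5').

Answer: 25

Derivation:
Step 1: insert 11 -> lo=[11] (size 1, max 11) hi=[] (size 0) -> median=11
Step 2: insert 24 -> lo=[11] (size 1, max 11) hi=[24] (size 1, min 24) -> median=17.5
Step 3: insert 43 -> lo=[11, 24] (size 2, max 24) hi=[43] (size 1, min 43) -> median=24
Step 4: insert 50 -> lo=[11, 24] (size 2, max 24) hi=[43, 50] (size 2, min 43) -> median=33.5
Step 5: insert 15 -> lo=[11, 15, 24] (size 3, max 24) hi=[43, 50] (size 2, min 43) -> median=24
Step 6: insert 16 -> lo=[11, 15, 16] (size 3, max 16) hi=[24, 43, 50] (size 3, min 24) -> median=20
Step 7: insert 46 -> lo=[11, 15, 16, 24] (size 4, max 24) hi=[43, 46, 50] (size 3, min 43) -> median=24
Step 8: insert 7 -> lo=[7, 11, 15, 16] (size 4, max 16) hi=[24, 43, 46, 50] (size 4, min 24) -> median=20
Step 9: insert 48 -> lo=[7, 11, 15, 16, 24] (size 5, max 24) hi=[43, 46, 48, 50] (size 4, min 43) -> median=24
Step 10: insert 26 -> lo=[7, 11, 15, 16, 24] (size 5, max 24) hi=[26, 43, 46, 48, 50] (size 5, min 26) -> median=25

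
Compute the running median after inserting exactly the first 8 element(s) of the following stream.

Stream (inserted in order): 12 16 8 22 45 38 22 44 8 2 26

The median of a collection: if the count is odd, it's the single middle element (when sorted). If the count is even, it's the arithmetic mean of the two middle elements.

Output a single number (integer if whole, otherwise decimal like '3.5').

Step 1: insert 12 -> lo=[12] (size 1, max 12) hi=[] (size 0) -> median=12
Step 2: insert 16 -> lo=[12] (size 1, max 12) hi=[16] (size 1, min 16) -> median=14
Step 3: insert 8 -> lo=[8, 12] (size 2, max 12) hi=[16] (size 1, min 16) -> median=12
Step 4: insert 22 -> lo=[8, 12] (size 2, max 12) hi=[16, 22] (size 2, min 16) -> median=14
Step 5: insert 45 -> lo=[8, 12, 16] (size 3, max 16) hi=[22, 45] (size 2, min 22) -> median=16
Step 6: insert 38 -> lo=[8, 12, 16] (size 3, max 16) hi=[22, 38, 45] (size 3, min 22) -> median=19
Step 7: insert 22 -> lo=[8, 12, 16, 22] (size 4, max 22) hi=[22, 38, 45] (size 3, min 22) -> median=22
Step 8: insert 44 -> lo=[8, 12, 16, 22] (size 4, max 22) hi=[22, 38, 44, 45] (size 4, min 22) -> median=22

Answer: 22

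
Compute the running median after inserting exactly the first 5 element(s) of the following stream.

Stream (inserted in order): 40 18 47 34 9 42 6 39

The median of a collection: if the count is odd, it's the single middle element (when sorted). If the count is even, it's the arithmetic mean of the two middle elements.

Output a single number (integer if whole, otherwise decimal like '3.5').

Answer: 34

Derivation:
Step 1: insert 40 -> lo=[40] (size 1, max 40) hi=[] (size 0) -> median=40
Step 2: insert 18 -> lo=[18] (size 1, max 18) hi=[40] (size 1, min 40) -> median=29
Step 3: insert 47 -> lo=[18, 40] (size 2, max 40) hi=[47] (size 1, min 47) -> median=40
Step 4: insert 34 -> lo=[18, 34] (size 2, max 34) hi=[40, 47] (size 2, min 40) -> median=37
Step 5: insert 9 -> lo=[9, 18, 34] (size 3, max 34) hi=[40, 47] (size 2, min 40) -> median=34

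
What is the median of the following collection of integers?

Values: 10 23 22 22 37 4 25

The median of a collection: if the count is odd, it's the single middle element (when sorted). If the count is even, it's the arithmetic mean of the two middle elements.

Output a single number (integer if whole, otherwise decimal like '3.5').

Answer: 22

Derivation:
Step 1: insert 10 -> lo=[10] (size 1, max 10) hi=[] (size 0) -> median=10
Step 2: insert 23 -> lo=[10] (size 1, max 10) hi=[23] (size 1, min 23) -> median=16.5
Step 3: insert 22 -> lo=[10, 22] (size 2, max 22) hi=[23] (size 1, min 23) -> median=22
Step 4: insert 22 -> lo=[10, 22] (size 2, max 22) hi=[22, 23] (size 2, min 22) -> median=22
Step 5: insert 37 -> lo=[10, 22, 22] (size 3, max 22) hi=[23, 37] (size 2, min 23) -> median=22
Step 6: insert 4 -> lo=[4, 10, 22] (size 3, max 22) hi=[22, 23, 37] (size 3, min 22) -> median=22
Step 7: insert 25 -> lo=[4, 10, 22, 22] (size 4, max 22) hi=[23, 25, 37] (size 3, min 23) -> median=22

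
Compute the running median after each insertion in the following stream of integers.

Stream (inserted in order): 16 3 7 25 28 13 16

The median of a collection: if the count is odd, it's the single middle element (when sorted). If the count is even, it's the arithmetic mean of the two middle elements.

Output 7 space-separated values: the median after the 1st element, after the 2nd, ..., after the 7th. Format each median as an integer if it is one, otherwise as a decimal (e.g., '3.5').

Step 1: insert 16 -> lo=[16] (size 1, max 16) hi=[] (size 0) -> median=16
Step 2: insert 3 -> lo=[3] (size 1, max 3) hi=[16] (size 1, min 16) -> median=9.5
Step 3: insert 7 -> lo=[3, 7] (size 2, max 7) hi=[16] (size 1, min 16) -> median=7
Step 4: insert 25 -> lo=[3, 7] (size 2, max 7) hi=[16, 25] (size 2, min 16) -> median=11.5
Step 5: insert 28 -> lo=[3, 7, 16] (size 3, max 16) hi=[25, 28] (size 2, min 25) -> median=16
Step 6: insert 13 -> lo=[3, 7, 13] (size 3, max 13) hi=[16, 25, 28] (size 3, min 16) -> median=14.5
Step 7: insert 16 -> lo=[3, 7, 13, 16] (size 4, max 16) hi=[16, 25, 28] (size 3, min 16) -> median=16

Answer: 16 9.5 7 11.5 16 14.5 16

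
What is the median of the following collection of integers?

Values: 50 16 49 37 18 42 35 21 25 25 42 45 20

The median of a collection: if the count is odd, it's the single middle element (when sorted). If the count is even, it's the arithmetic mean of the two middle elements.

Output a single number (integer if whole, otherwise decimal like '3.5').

Step 1: insert 50 -> lo=[50] (size 1, max 50) hi=[] (size 0) -> median=50
Step 2: insert 16 -> lo=[16] (size 1, max 16) hi=[50] (size 1, min 50) -> median=33
Step 3: insert 49 -> lo=[16, 49] (size 2, max 49) hi=[50] (size 1, min 50) -> median=49
Step 4: insert 37 -> lo=[16, 37] (size 2, max 37) hi=[49, 50] (size 2, min 49) -> median=43
Step 5: insert 18 -> lo=[16, 18, 37] (size 3, max 37) hi=[49, 50] (size 2, min 49) -> median=37
Step 6: insert 42 -> lo=[16, 18, 37] (size 3, max 37) hi=[42, 49, 50] (size 3, min 42) -> median=39.5
Step 7: insert 35 -> lo=[16, 18, 35, 37] (size 4, max 37) hi=[42, 49, 50] (size 3, min 42) -> median=37
Step 8: insert 21 -> lo=[16, 18, 21, 35] (size 4, max 35) hi=[37, 42, 49, 50] (size 4, min 37) -> median=36
Step 9: insert 25 -> lo=[16, 18, 21, 25, 35] (size 5, max 35) hi=[37, 42, 49, 50] (size 4, min 37) -> median=35
Step 10: insert 25 -> lo=[16, 18, 21, 25, 25] (size 5, max 25) hi=[35, 37, 42, 49, 50] (size 5, min 35) -> median=30
Step 11: insert 42 -> lo=[16, 18, 21, 25, 25, 35] (size 6, max 35) hi=[37, 42, 42, 49, 50] (size 5, min 37) -> median=35
Step 12: insert 45 -> lo=[16, 18, 21, 25, 25, 35] (size 6, max 35) hi=[37, 42, 42, 45, 49, 50] (size 6, min 37) -> median=36
Step 13: insert 20 -> lo=[16, 18, 20, 21, 25, 25, 35] (size 7, max 35) hi=[37, 42, 42, 45, 49, 50] (size 6, min 37) -> median=35

Answer: 35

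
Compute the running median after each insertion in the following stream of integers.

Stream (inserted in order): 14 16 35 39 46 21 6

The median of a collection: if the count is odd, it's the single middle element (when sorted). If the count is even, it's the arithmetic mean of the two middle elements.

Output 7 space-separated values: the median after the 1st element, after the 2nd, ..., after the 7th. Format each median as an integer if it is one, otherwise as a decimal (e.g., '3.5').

Step 1: insert 14 -> lo=[14] (size 1, max 14) hi=[] (size 0) -> median=14
Step 2: insert 16 -> lo=[14] (size 1, max 14) hi=[16] (size 1, min 16) -> median=15
Step 3: insert 35 -> lo=[14, 16] (size 2, max 16) hi=[35] (size 1, min 35) -> median=16
Step 4: insert 39 -> lo=[14, 16] (size 2, max 16) hi=[35, 39] (size 2, min 35) -> median=25.5
Step 5: insert 46 -> lo=[14, 16, 35] (size 3, max 35) hi=[39, 46] (size 2, min 39) -> median=35
Step 6: insert 21 -> lo=[14, 16, 21] (size 3, max 21) hi=[35, 39, 46] (size 3, min 35) -> median=28
Step 7: insert 6 -> lo=[6, 14, 16, 21] (size 4, max 21) hi=[35, 39, 46] (size 3, min 35) -> median=21

Answer: 14 15 16 25.5 35 28 21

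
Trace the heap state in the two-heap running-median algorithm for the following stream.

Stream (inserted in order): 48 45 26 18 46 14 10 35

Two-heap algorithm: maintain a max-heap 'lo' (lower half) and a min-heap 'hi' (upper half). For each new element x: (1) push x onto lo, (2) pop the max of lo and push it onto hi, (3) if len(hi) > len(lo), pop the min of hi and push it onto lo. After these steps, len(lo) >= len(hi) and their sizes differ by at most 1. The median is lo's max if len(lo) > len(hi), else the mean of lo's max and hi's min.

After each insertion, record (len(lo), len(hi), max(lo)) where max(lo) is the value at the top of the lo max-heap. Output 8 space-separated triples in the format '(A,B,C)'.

Answer: (1,0,48) (1,1,45) (2,1,45) (2,2,26) (3,2,45) (3,3,26) (4,3,26) (4,4,26)

Derivation:
Step 1: insert 48 -> lo=[48] hi=[] -> (len(lo)=1, len(hi)=0, max(lo)=48)
Step 2: insert 45 -> lo=[45] hi=[48] -> (len(lo)=1, len(hi)=1, max(lo)=45)
Step 3: insert 26 -> lo=[26, 45] hi=[48] -> (len(lo)=2, len(hi)=1, max(lo)=45)
Step 4: insert 18 -> lo=[18, 26] hi=[45, 48] -> (len(lo)=2, len(hi)=2, max(lo)=26)
Step 5: insert 46 -> lo=[18, 26, 45] hi=[46, 48] -> (len(lo)=3, len(hi)=2, max(lo)=45)
Step 6: insert 14 -> lo=[14, 18, 26] hi=[45, 46, 48] -> (len(lo)=3, len(hi)=3, max(lo)=26)
Step 7: insert 10 -> lo=[10, 14, 18, 26] hi=[45, 46, 48] -> (len(lo)=4, len(hi)=3, max(lo)=26)
Step 8: insert 35 -> lo=[10, 14, 18, 26] hi=[35, 45, 46, 48] -> (len(lo)=4, len(hi)=4, max(lo)=26)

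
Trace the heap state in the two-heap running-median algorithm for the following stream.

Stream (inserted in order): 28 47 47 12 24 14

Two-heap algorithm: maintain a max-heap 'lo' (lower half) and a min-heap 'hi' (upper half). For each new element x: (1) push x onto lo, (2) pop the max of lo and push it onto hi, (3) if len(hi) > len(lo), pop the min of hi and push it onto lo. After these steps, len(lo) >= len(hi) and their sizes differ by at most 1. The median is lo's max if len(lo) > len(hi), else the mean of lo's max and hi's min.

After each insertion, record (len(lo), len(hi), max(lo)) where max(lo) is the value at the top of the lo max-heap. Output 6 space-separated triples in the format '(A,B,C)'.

Step 1: insert 28 -> lo=[28] hi=[] -> (len(lo)=1, len(hi)=0, max(lo)=28)
Step 2: insert 47 -> lo=[28] hi=[47] -> (len(lo)=1, len(hi)=1, max(lo)=28)
Step 3: insert 47 -> lo=[28, 47] hi=[47] -> (len(lo)=2, len(hi)=1, max(lo)=47)
Step 4: insert 12 -> lo=[12, 28] hi=[47, 47] -> (len(lo)=2, len(hi)=2, max(lo)=28)
Step 5: insert 24 -> lo=[12, 24, 28] hi=[47, 47] -> (len(lo)=3, len(hi)=2, max(lo)=28)
Step 6: insert 14 -> lo=[12, 14, 24] hi=[28, 47, 47] -> (len(lo)=3, len(hi)=3, max(lo)=24)

Answer: (1,0,28) (1,1,28) (2,1,47) (2,2,28) (3,2,28) (3,3,24)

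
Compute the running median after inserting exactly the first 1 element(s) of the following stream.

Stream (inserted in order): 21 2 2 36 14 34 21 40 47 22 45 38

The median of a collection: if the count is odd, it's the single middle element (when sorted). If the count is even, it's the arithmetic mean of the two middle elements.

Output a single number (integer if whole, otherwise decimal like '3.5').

Step 1: insert 21 -> lo=[21] (size 1, max 21) hi=[] (size 0) -> median=21

Answer: 21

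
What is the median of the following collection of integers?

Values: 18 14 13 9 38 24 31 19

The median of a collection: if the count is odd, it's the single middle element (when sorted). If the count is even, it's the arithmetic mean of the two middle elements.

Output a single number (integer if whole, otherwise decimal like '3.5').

Step 1: insert 18 -> lo=[18] (size 1, max 18) hi=[] (size 0) -> median=18
Step 2: insert 14 -> lo=[14] (size 1, max 14) hi=[18] (size 1, min 18) -> median=16
Step 3: insert 13 -> lo=[13, 14] (size 2, max 14) hi=[18] (size 1, min 18) -> median=14
Step 4: insert 9 -> lo=[9, 13] (size 2, max 13) hi=[14, 18] (size 2, min 14) -> median=13.5
Step 5: insert 38 -> lo=[9, 13, 14] (size 3, max 14) hi=[18, 38] (size 2, min 18) -> median=14
Step 6: insert 24 -> lo=[9, 13, 14] (size 3, max 14) hi=[18, 24, 38] (size 3, min 18) -> median=16
Step 7: insert 31 -> lo=[9, 13, 14, 18] (size 4, max 18) hi=[24, 31, 38] (size 3, min 24) -> median=18
Step 8: insert 19 -> lo=[9, 13, 14, 18] (size 4, max 18) hi=[19, 24, 31, 38] (size 4, min 19) -> median=18.5

Answer: 18.5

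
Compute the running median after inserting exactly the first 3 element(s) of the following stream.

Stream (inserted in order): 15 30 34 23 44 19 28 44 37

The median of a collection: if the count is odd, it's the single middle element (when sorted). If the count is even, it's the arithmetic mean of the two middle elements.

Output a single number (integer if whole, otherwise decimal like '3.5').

Answer: 30

Derivation:
Step 1: insert 15 -> lo=[15] (size 1, max 15) hi=[] (size 0) -> median=15
Step 2: insert 30 -> lo=[15] (size 1, max 15) hi=[30] (size 1, min 30) -> median=22.5
Step 3: insert 34 -> lo=[15, 30] (size 2, max 30) hi=[34] (size 1, min 34) -> median=30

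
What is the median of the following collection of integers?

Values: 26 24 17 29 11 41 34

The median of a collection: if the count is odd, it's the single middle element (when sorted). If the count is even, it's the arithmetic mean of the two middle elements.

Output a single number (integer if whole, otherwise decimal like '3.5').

Answer: 26

Derivation:
Step 1: insert 26 -> lo=[26] (size 1, max 26) hi=[] (size 0) -> median=26
Step 2: insert 24 -> lo=[24] (size 1, max 24) hi=[26] (size 1, min 26) -> median=25
Step 3: insert 17 -> lo=[17, 24] (size 2, max 24) hi=[26] (size 1, min 26) -> median=24
Step 4: insert 29 -> lo=[17, 24] (size 2, max 24) hi=[26, 29] (size 2, min 26) -> median=25
Step 5: insert 11 -> lo=[11, 17, 24] (size 3, max 24) hi=[26, 29] (size 2, min 26) -> median=24
Step 6: insert 41 -> lo=[11, 17, 24] (size 3, max 24) hi=[26, 29, 41] (size 3, min 26) -> median=25
Step 7: insert 34 -> lo=[11, 17, 24, 26] (size 4, max 26) hi=[29, 34, 41] (size 3, min 29) -> median=26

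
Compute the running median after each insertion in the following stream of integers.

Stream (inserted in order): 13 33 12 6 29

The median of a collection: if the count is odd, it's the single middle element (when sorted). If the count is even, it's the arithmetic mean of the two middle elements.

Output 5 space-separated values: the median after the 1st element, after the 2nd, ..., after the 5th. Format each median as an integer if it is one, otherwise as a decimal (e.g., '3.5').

Step 1: insert 13 -> lo=[13] (size 1, max 13) hi=[] (size 0) -> median=13
Step 2: insert 33 -> lo=[13] (size 1, max 13) hi=[33] (size 1, min 33) -> median=23
Step 3: insert 12 -> lo=[12, 13] (size 2, max 13) hi=[33] (size 1, min 33) -> median=13
Step 4: insert 6 -> lo=[6, 12] (size 2, max 12) hi=[13, 33] (size 2, min 13) -> median=12.5
Step 5: insert 29 -> lo=[6, 12, 13] (size 3, max 13) hi=[29, 33] (size 2, min 29) -> median=13

Answer: 13 23 13 12.5 13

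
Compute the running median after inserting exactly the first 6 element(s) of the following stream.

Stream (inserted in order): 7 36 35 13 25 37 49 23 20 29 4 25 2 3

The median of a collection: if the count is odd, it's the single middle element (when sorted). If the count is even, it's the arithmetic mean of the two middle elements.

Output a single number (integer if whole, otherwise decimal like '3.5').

Answer: 30

Derivation:
Step 1: insert 7 -> lo=[7] (size 1, max 7) hi=[] (size 0) -> median=7
Step 2: insert 36 -> lo=[7] (size 1, max 7) hi=[36] (size 1, min 36) -> median=21.5
Step 3: insert 35 -> lo=[7, 35] (size 2, max 35) hi=[36] (size 1, min 36) -> median=35
Step 4: insert 13 -> lo=[7, 13] (size 2, max 13) hi=[35, 36] (size 2, min 35) -> median=24
Step 5: insert 25 -> lo=[7, 13, 25] (size 3, max 25) hi=[35, 36] (size 2, min 35) -> median=25
Step 6: insert 37 -> lo=[7, 13, 25] (size 3, max 25) hi=[35, 36, 37] (size 3, min 35) -> median=30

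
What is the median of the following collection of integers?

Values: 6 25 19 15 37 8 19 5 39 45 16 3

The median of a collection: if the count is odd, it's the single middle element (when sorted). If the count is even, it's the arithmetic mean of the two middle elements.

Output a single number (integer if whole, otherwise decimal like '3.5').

Answer: 17.5

Derivation:
Step 1: insert 6 -> lo=[6] (size 1, max 6) hi=[] (size 0) -> median=6
Step 2: insert 25 -> lo=[6] (size 1, max 6) hi=[25] (size 1, min 25) -> median=15.5
Step 3: insert 19 -> lo=[6, 19] (size 2, max 19) hi=[25] (size 1, min 25) -> median=19
Step 4: insert 15 -> lo=[6, 15] (size 2, max 15) hi=[19, 25] (size 2, min 19) -> median=17
Step 5: insert 37 -> lo=[6, 15, 19] (size 3, max 19) hi=[25, 37] (size 2, min 25) -> median=19
Step 6: insert 8 -> lo=[6, 8, 15] (size 3, max 15) hi=[19, 25, 37] (size 3, min 19) -> median=17
Step 7: insert 19 -> lo=[6, 8, 15, 19] (size 4, max 19) hi=[19, 25, 37] (size 3, min 19) -> median=19
Step 8: insert 5 -> lo=[5, 6, 8, 15] (size 4, max 15) hi=[19, 19, 25, 37] (size 4, min 19) -> median=17
Step 9: insert 39 -> lo=[5, 6, 8, 15, 19] (size 5, max 19) hi=[19, 25, 37, 39] (size 4, min 19) -> median=19
Step 10: insert 45 -> lo=[5, 6, 8, 15, 19] (size 5, max 19) hi=[19, 25, 37, 39, 45] (size 5, min 19) -> median=19
Step 11: insert 16 -> lo=[5, 6, 8, 15, 16, 19] (size 6, max 19) hi=[19, 25, 37, 39, 45] (size 5, min 19) -> median=19
Step 12: insert 3 -> lo=[3, 5, 6, 8, 15, 16] (size 6, max 16) hi=[19, 19, 25, 37, 39, 45] (size 6, min 19) -> median=17.5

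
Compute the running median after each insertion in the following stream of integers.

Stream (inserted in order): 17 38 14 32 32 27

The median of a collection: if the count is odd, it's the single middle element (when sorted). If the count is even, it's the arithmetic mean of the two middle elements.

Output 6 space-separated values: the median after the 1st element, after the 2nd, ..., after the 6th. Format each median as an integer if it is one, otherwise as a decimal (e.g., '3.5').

Step 1: insert 17 -> lo=[17] (size 1, max 17) hi=[] (size 0) -> median=17
Step 2: insert 38 -> lo=[17] (size 1, max 17) hi=[38] (size 1, min 38) -> median=27.5
Step 3: insert 14 -> lo=[14, 17] (size 2, max 17) hi=[38] (size 1, min 38) -> median=17
Step 4: insert 32 -> lo=[14, 17] (size 2, max 17) hi=[32, 38] (size 2, min 32) -> median=24.5
Step 5: insert 32 -> lo=[14, 17, 32] (size 3, max 32) hi=[32, 38] (size 2, min 32) -> median=32
Step 6: insert 27 -> lo=[14, 17, 27] (size 3, max 27) hi=[32, 32, 38] (size 3, min 32) -> median=29.5

Answer: 17 27.5 17 24.5 32 29.5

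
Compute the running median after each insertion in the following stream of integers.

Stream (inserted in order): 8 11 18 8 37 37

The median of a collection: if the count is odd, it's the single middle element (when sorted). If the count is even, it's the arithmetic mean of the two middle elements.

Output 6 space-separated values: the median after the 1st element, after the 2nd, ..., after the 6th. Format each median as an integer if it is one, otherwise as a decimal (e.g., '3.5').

Answer: 8 9.5 11 9.5 11 14.5

Derivation:
Step 1: insert 8 -> lo=[8] (size 1, max 8) hi=[] (size 0) -> median=8
Step 2: insert 11 -> lo=[8] (size 1, max 8) hi=[11] (size 1, min 11) -> median=9.5
Step 3: insert 18 -> lo=[8, 11] (size 2, max 11) hi=[18] (size 1, min 18) -> median=11
Step 4: insert 8 -> lo=[8, 8] (size 2, max 8) hi=[11, 18] (size 2, min 11) -> median=9.5
Step 5: insert 37 -> lo=[8, 8, 11] (size 3, max 11) hi=[18, 37] (size 2, min 18) -> median=11
Step 6: insert 37 -> lo=[8, 8, 11] (size 3, max 11) hi=[18, 37, 37] (size 3, min 18) -> median=14.5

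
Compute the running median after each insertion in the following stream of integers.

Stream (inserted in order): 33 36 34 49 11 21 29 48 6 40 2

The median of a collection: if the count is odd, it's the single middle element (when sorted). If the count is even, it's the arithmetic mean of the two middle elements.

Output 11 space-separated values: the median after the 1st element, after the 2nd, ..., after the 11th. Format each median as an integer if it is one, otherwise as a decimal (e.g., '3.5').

Answer: 33 34.5 34 35 34 33.5 33 33.5 33 33.5 33

Derivation:
Step 1: insert 33 -> lo=[33] (size 1, max 33) hi=[] (size 0) -> median=33
Step 2: insert 36 -> lo=[33] (size 1, max 33) hi=[36] (size 1, min 36) -> median=34.5
Step 3: insert 34 -> lo=[33, 34] (size 2, max 34) hi=[36] (size 1, min 36) -> median=34
Step 4: insert 49 -> lo=[33, 34] (size 2, max 34) hi=[36, 49] (size 2, min 36) -> median=35
Step 5: insert 11 -> lo=[11, 33, 34] (size 3, max 34) hi=[36, 49] (size 2, min 36) -> median=34
Step 6: insert 21 -> lo=[11, 21, 33] (size 3, max 33) hi=[34, 36, 49] (size 3, min 34) -> median=33.5
Step 7: insert 29 -> lo=[11, 21, 29, 33] (size 4, max 33) hi=[34, 36, 49] (size 3, min 34) -> median=33
Step 8: insert 48 -> lo=[11, 21, 29, 33] (size 4, max 33) hi=[34, 36, 48, 49] (size 4, min 34) -> median=33.5
Step 9: insert 6 -> lo=[6, 11, 21, 29, 33] (size 5, max 33) hi=[34, 36, 48, 49] (size 4, min 34) -> median=33
Step 10: insert 40 -> lo=[6, 11, 21, 29, 33] (size 5, max 33) hi=[34, 36, 40, 48, 49] (size 5, min 34) -> median=33.5
Step 11: insert 2 -> lo=[2, 6, 11, 21, 29, 33] (size 6, max 33) hi=[34, 36, 40, 48, 49] (size 5, min 34) -> median=33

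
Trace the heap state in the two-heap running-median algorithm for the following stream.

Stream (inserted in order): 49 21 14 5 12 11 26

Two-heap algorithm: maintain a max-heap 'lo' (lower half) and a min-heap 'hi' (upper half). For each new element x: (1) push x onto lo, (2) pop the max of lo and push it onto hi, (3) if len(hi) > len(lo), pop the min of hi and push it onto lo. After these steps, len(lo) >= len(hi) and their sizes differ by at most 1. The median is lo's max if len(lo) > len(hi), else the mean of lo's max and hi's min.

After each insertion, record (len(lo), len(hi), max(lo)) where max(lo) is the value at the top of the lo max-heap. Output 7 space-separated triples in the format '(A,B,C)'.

Step 1: insert 49 -> lo=[49] hi=[] -> (len(lo)=1, len(hi)=0, max(lo)=49)
Step 2: insert 21 -> lo=[21] hi=[49] -> (len(lo)=1, len(hi)=1, max(lo)=21)
Step 3: insert 14 -> lo=[14, 21] hi=[49] -> (len(lo)=2, len(hi)=1, max(lo)=21)
Step 4: insert 5 -> lo=[5, 14] hi=[21, 49] -> (len(lo)=2, len(hi)=2, max(lo)=14)
Step 5: insert 12 -> lo=[5, 12, 14] hi=[21, 49] -> (len(lo)=3, len(hi)=2, max(lo)=14)
Step 6: insert 11 -> lo=[5, 11, 12] hi=[14, 21, 49] -> (len(lo)=3, len(hi)=3, max(lo)=12)
Step 7: insert 26 -> lo=[5, 11, 12, 14] hi=[21, 26, 49] -> (len(lo)=4, len(hi)=3, max(lo)=14)

Answer: (1,0,49) (1,1,21) (2,1,21) (2,2,14) (3,2,14) (3,3,12) (4,3,14)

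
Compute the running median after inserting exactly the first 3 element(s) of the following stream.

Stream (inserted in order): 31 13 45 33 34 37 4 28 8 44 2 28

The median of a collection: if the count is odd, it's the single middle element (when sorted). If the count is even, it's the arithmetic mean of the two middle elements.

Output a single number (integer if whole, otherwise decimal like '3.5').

Step 1: insert 31 -> lo=[31] (size 1, max 31) hi=[] (size 0) -> median=31
Step 2: insert 13 -> lo=[13] (size 1, max 13) hi=[31] (size 1, min 31) -> median=22
Step 3: insert 45 -> lo=[13, 31] (size 2, max 31) hi=[45] (size 1, min 45) -> median=31

Answer: 31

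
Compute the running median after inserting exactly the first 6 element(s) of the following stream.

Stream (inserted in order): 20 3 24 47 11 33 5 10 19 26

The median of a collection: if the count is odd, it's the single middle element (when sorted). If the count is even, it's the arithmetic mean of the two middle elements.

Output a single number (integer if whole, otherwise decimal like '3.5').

Step 1: insert 20 -> lo=[20] (size 1, max 20) hi=[] (size 0) -> median=20
Step 2: insert 3 -> lo=[3] (size 1, max 3) hi=[20] (size 1, min 20) -> median=11.5
Step 3: insert 24 -> lo=[3, 20] (size 2, max 20) hi=[24] (size 1, min 24) -> median=20
Step 4: insert 47 -> lo=[3, 20] (size 2, max 20) hi=[24, 47] (size 2, min 24) -> median=22
Step 5: insert 11 -> lo=[3, 11, 20] (size 3, max 20) hi=[24, 47] (size 2, min 24) -> median=20
Step 6: insert 33 -> lo=[3, 11, 20] (size 3, max 20) hi=[24, 33, 47] (size 3, min 24) -> median=22

Answer: 22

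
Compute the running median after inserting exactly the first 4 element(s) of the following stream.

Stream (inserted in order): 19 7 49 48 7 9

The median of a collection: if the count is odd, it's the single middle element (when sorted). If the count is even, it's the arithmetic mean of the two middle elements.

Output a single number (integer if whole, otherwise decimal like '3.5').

Step 1: insert 19 -> lo=[19] (size 1, max 19) hi=[] (size 0) -> median=19
Step 2: insert 7 -> lo=[7] (size 1, max 7) hi=[19] (size 1, min 19) -> median=13
Step 3: insert 49 -> lo=[7, 19] (size 2, max 19) hi=[49] (size 1, min 49) -> median=19
Step 4: insert 48 -> lo=[7, 19] (size 2, max 19) hi=[48, 49] (size 2, min 48) -> median=33.5

Answer: 33.5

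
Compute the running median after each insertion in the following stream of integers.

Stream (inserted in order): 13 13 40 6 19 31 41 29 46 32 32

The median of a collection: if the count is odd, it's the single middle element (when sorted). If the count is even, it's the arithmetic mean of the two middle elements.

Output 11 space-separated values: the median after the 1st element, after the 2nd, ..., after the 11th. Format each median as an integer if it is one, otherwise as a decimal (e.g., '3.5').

Step 1: insert 13 -> lo=[13] (size 1, max 13) hi=[] (size 0) -> median=13
Step 2: insert 13 -> lo=[13] (size 1, max 13) hi=[13] (size 1, min 13) -> median=13
Step 3: insert 40 -> lo=[13, 13] (size 2, max 13) hi=[40] (size 1, min 40) -> median=13
Step 4: insert 6 -> lo=[6, 13] (size 2, max 13) hi=[13, 40] (size 2, min 13) -> median=13
Step 5: insert 19 -> lo=[6, 13, 13] (size 3, max 13) hi=[19, 40] (size 2, min 19) -> median=13
Step 6: insert 31 -> lo=[6, 13, 13] (size 3, max 13) hi=[19, 31, 40] (size 3, min 19) -> median=16
Step 7: insert 41 -> lo=[6, 13, 13, 19] (size 4, max 19) hi=[31, 40, 41] (size 3, min 31) -> median=19
Step 8: insert 29 -> lo=[6, 13, 13, 19] (size 4, max 19) hi=[29, 31, 40, 41] (size 4, min 29) -> median=24
Step 9: insert 46 -> lo=[6, 13, 13, 19, 29] (size 5, max 29) hi=[31, 40, 41, 46] (size 4, min 31) -> median=29
Step 10: insert 32 -> lo=[6, 13, 13, 19, 29] (size 5, max 29) hi=[31, 32, 40, 41, 46] (size 5, min 31) -> median=30
Step 11: insert 32 -> lo=[6, 13, 13, 19, 29, 31] (size 6, max 31) hi=[32, 32, 40, 41, 46] (size 5, min 32) -> median=31

Answer: 13 13 13 13 13 16 19 24 29 30 31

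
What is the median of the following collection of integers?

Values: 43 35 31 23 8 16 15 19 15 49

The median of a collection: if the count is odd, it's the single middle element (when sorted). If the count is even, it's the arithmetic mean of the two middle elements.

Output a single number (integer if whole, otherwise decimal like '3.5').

Answer: 21

Derivation:
Step 1: insert 43 -> lo=[43] (size 1, max 43) hi=[] (size 0) -> median=43
Step 2: insert 35 -> lo=[35] (size 1, max 35) hi=[43] (size 1, min 43) -> median=39
Step 3: insert 31 -> lo=[31, 35] (size 2, max 35) hi=[43] (size 1, min 43) -> median=35
Step 4: insert 23 -> lo=[23, 31] (size 2, max 31) hi=[35, 43] (size 2, min 35) -> median=33
Step 5: insert 8 -> lo=[8, 23, 31] (size 3, max 31) hi=[35, 43] (size 2, min 35) -> median=31
Step 6: insert 16 -> lo=[8, 16, 23] (size 3, max 23) hi=[31, 35, 43] (size 3, min 31) -> median=27
Step 7: insert 15 -> lo=[8, 15, 16, 23] (size 4, max 23) hi=[31, 35, 43] (size 3, min 31) -> median=23
Step 8: insert 19 -> lo=[8, 15, 16, 19] (size 4, max 19) hi=[23, 31, 35, 43] (size 4, min 23) -> median=21
Step 9: insert 15 -> lo=[8, 15, 15, 16, 19] (size 5, max 19) hi=[23, 31, 35, 43] (size 4, min 23) -> median=19
Step 10: insert 49 -> lo=[8, 15, 15, 16, 19] (size 5, max 19) hi=[23, 31, 35, 43, 49] (size 5, min 23) -> median=21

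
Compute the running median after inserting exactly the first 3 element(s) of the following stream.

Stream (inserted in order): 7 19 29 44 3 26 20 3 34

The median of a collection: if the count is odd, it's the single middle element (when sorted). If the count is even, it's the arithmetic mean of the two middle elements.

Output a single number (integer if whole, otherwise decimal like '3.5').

Step 1: insert 7 -> lo=[7] (size 1, max 7) hi=[] (size 0) -> median=7
Step 2: insert 19 -> lo=[7] (size 1, max 7) hi=[19] (size 1, min 19) -> median=13
Step 3: insert 29 -> lo=[7, 19] (size 2, max 19) hi=[29] (size 1, min 29) -> median=19

Answer: 19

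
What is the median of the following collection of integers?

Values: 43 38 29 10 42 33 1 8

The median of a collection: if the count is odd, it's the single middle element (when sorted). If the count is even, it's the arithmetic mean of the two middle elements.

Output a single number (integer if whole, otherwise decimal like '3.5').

Step 1: insert 43 -> lo=[43] (size 1, max 43) hi=[] (size 0) -> median=43
Step 2: insert 38 -> lo=[38] (size 1, max 38) hi=[43] (size 1, min 43) -> median=40.5
Step 3: insert 29 -> lo=[29, 38] (size 2, max 38) hi=[43] (size 1, min 43) -> median=38
Step 4: insert 10 -> lo=[10, 29] (size 2, max 29) hi=[38, 43] (size 2, min 38) -> median=33.5
Step 5: insert 42 -> lo=[10, 29, 38] (size 3, max 38) hi=[42, 43] (size 2, min 42) -> median=38
Step 6: insert 33 -> lo=[10, 29, 33] (size 3, max 33) hi=[38, 42, 43] (size 3, min 38) -> median=35.5
Step 7: insert 1 -> lo=[1, 10, 29, 33] (size 4, max 33) hi=[38, 42, 43] (size 3, min 38) -> median=33
Step 8: insert 8 -> lo=[1, 8, 10, 29] (size 4, max 29) hi=[33, 38, 42, 43] (size 4, min 33) -> median=31

Answer: 31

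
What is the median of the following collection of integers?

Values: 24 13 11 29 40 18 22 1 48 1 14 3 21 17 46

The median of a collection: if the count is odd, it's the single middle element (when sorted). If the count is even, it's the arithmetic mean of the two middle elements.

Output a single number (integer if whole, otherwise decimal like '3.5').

Answer: 18

Derivation:
Step 1: insert 24 -> lo=[24] (size 1, max 24) hi=[] (size 0) -> median=24
Step 2: insert 13 -> lo=[13] (size 1, max 13) hi=[24] (size 1, min 24) -> median=18.5
Step 3: insert 11 -> lo=[11, 13] (size 2, max 13) hi=[24] (size 1, min 24) -> median=13
Step 4: insert 29 -> lo=[11, 13] (size 2, max 13) hi=[24, 29] (size 2, min 24) -> median=18.5
Step 5: insert 40 -> lo=[11, 13, 24] (size 3, max 24) hi=[29, 40] (size 2, min 29) -> median=24
Step 6: insert 18 -> lo=[11, 13, 18] (size 3, max 18) hi=[24, 29, 40] (size 3, min 24) -> median=21
Step 7: insert 22 -> lo=[11, 13, 18, 22] (size 4, max 22) hi=[24, 29, 40] (size 3, min 24) -> median=22
Step 8: insert 1 -> lo=[1, 11, 13, 18] (size 4, max 18) hi=[22, 24, 29, 40] (size 4, min 22) -> median=20
Step 9: insert 48 -> lo=[1, 11, 13, 18, 22] (size 5, max 22) hi=[24, 29, 40, 48] (size 4, min 24) -> median=22
Step 10: insert 1 -> lo=[1, 1, 11, 13, 18] (size 5, max 18) hi=[22, 24, 29, 40, 48] (size 5, min 22) -> median=20
Step 11: insert 14 -> lo=[1, 1, 11, 13, 14, 18] (size 6, max 18) hi=[22, 24, 29, 40, 48] (size 5, min 22) -> median=18
Step 12: insert 3 -> lo=[1, 1, 3, 11, 13, 14] (size 6, max 14) hi=[18, 22, 24, 29, 40, 48] (size 6, min 18) -> median=16
Step 13: insert 21 -> lo=[1, 1, 3, 11, 13, 14, 18] (size 7, max 18) hi=[21, 22, 24, 29, 40, 48] (size 6, min 21) -> median=18
Step 14: insert 17 -> lo=[1, 1, 3, 11, 13, 14, 17] (size 7, max 17) hi=[18, 21, 22, 24, 29, 40, 48] (size 7, min 18) -> median=17.5
Step 15: insert 46 -> lo=[1, 1, 3, 11, 13, 14, 17, 18] (size 8, max 18) hi=[21, 22, 24, 29, 40, 46, 48] (size 7, min 21) -> median=18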